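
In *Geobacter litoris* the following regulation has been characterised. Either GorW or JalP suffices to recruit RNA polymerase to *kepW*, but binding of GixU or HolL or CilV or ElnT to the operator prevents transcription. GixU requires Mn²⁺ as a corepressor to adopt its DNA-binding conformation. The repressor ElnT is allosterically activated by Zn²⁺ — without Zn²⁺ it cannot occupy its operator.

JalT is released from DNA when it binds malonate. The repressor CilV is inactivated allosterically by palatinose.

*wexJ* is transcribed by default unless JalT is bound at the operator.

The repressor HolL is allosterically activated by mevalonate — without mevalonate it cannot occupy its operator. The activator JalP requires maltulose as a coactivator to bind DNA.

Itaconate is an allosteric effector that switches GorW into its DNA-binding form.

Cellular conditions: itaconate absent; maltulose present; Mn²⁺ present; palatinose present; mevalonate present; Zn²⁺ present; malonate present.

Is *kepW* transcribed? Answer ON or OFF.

Mn²⁺ is present, so GixU is active.
Mevalonate is present, so HolL is active.
Palatinose is present, so CilV is inactive.
Itaconate is absent, so GorW is inactive.
Zn²⁺ is present, so ElnT is active.
Maltulose is present, so JalP is active.
With repressor GixU bound, *kepW* is not transcribed.

OFF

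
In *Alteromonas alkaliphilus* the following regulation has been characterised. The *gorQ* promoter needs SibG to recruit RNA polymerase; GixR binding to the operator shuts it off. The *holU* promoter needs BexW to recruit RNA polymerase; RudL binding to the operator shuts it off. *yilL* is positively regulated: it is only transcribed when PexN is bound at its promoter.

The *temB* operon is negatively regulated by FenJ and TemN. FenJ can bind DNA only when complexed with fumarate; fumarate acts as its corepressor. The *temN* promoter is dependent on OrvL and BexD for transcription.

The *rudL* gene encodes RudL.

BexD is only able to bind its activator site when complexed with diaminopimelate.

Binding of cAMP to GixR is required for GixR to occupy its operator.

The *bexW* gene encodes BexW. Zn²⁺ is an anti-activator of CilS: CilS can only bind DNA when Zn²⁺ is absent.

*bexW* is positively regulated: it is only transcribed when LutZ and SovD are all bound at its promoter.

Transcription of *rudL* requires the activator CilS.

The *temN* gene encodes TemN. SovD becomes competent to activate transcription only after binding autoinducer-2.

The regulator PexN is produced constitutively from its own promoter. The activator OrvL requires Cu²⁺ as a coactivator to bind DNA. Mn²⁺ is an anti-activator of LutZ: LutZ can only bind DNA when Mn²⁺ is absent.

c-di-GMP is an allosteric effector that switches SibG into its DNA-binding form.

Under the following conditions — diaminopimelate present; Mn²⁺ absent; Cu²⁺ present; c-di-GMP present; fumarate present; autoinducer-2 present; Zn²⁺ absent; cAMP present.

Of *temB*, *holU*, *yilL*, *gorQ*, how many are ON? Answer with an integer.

1

Fumarate is present, so FenJ is active.
Cu²⁺ is present, so OrvL is active.
Diaminopimelate is present, so BexD is active.
No repressor is bound and OrvL and BexD are active, so *temN* is transcribed.
So TemN is produced and active.
With repressor FenJ bound, *temB* is not transcribed.
→ *temB* is OFF.
Mn²⁺ is absent, so LutZ is active.
Autoinducer-2 is present, so SovD is active.
No repressor is bound and LutZ and SovD are active, so *bexW* is transcribed.
So BexW is produced and active.
Zn²⁺ is absent, so CilS is active.
No repressor is bound and CilS is active, so *rudL* is transcribed.
So RudL is produced and active.
With repressor RudL bound, *holU* is not transcribed.
→ *holU* is OFF.
PexN is produced constitutively and is active.
No repressor is bound and PexN is active, so *yilL* is transcribed.
→ *yilL* is ON.
c-di-GMP is present, so SibG is active.
cAMP is present, so GixR is active.
With repressor GixR bound, *gorQ* is not transcribed.
→ *gorQ* is OFF.
1 of the 4 genes is transcribed.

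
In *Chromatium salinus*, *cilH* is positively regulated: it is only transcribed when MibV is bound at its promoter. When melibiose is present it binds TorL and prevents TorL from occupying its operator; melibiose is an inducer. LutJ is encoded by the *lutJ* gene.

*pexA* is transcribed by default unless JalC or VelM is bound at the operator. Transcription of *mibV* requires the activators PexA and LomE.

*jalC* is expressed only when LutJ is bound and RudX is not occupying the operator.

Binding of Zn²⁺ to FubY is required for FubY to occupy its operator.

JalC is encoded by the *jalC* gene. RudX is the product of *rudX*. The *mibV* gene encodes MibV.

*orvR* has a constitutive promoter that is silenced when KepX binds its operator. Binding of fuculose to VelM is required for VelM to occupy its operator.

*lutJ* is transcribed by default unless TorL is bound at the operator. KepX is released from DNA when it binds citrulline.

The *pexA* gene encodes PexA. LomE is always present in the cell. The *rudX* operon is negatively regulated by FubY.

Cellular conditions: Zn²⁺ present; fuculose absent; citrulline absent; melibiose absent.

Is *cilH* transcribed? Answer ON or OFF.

ON

Melibiose is absent, so TorL is active.
With repressor TorL bound, *lutJ* is not transcribed.
So LutJ is not produced.
Zn²⁺ is present, so FubY is active.
With repressor FubY bound, *rudX* is not transcribed.
So RudX is not produced.
Required activator LutJ is absent, so *jalC* is not transcribed.
So JalC is not produced.
Fuculose is absent, so VelM is inactive.
With no repressor bound, *pexA* is transcribed.
So PexA is produced and active.
LomE is produced constitutively and is active.
No repressor is bound and PexA and LomE are active, so *mibV* is transcribed.
So MibV is produced and active.
No repressor is bound and MibV is active, so *cilH* is transcribed.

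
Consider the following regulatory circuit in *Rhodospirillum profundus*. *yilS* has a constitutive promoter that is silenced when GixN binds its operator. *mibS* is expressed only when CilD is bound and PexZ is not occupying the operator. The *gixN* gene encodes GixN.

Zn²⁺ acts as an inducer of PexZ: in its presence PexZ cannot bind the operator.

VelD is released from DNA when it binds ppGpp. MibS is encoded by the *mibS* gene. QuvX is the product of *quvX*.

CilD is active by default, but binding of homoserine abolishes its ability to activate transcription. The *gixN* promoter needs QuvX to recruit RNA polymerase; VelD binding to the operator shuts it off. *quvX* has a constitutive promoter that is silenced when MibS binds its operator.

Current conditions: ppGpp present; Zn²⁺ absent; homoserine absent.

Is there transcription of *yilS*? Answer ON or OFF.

OFF

Homoserine is absent, so CilD is active.
Zn²⁺ is absent, so PexZ is active.
With repressor PexZ bound, *mibS* is not transcribed.
So MibS is not produced.
With no repressor bound, *quvX* is transcribed.
So QuvX is produced and active.
ppGpp is present, so VelD is inactive.
No repressor is bound and QuvX is active, so *gixN* is transcribed.
So GixN is produced and active.
With repressor GixN bound, *yilS* is not transcribed.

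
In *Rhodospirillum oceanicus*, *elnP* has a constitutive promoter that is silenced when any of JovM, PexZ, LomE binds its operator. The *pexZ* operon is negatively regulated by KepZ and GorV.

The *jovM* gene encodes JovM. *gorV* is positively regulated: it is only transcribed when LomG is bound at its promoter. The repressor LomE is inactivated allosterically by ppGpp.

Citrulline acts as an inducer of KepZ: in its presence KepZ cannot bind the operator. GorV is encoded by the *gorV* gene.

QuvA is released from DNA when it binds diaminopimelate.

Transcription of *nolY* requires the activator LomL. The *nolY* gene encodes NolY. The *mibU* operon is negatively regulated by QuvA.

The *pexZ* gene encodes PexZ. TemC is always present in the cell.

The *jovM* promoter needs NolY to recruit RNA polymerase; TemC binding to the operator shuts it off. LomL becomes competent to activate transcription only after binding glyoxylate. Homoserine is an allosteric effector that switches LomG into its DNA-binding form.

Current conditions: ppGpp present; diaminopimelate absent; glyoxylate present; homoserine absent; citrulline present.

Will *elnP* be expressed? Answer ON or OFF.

OFF

TemC is produced constitutively and is active.
Glyoxylate is present, so LomL is active.
No repressor is bound and LomL is active, so *nolY* is transcribed.
So NolY is produced and active.
With repressor TemC bound, *jovM* is not transcribed.
So JovM is not produced.
Citrulline is present, so KepZ is inactive.
Homoserine is absent, so LomG is inactive.
Required activator LomG is absent, so *gorV* is not transcribed.
So GorV is not produced.
With no repressor bound, *pexZ* is transcribed.
So PexZ is produced and active.
ppGpp is present, so LomE is inactive.
With repressor PexZ bound, *elnP* is not transcribed.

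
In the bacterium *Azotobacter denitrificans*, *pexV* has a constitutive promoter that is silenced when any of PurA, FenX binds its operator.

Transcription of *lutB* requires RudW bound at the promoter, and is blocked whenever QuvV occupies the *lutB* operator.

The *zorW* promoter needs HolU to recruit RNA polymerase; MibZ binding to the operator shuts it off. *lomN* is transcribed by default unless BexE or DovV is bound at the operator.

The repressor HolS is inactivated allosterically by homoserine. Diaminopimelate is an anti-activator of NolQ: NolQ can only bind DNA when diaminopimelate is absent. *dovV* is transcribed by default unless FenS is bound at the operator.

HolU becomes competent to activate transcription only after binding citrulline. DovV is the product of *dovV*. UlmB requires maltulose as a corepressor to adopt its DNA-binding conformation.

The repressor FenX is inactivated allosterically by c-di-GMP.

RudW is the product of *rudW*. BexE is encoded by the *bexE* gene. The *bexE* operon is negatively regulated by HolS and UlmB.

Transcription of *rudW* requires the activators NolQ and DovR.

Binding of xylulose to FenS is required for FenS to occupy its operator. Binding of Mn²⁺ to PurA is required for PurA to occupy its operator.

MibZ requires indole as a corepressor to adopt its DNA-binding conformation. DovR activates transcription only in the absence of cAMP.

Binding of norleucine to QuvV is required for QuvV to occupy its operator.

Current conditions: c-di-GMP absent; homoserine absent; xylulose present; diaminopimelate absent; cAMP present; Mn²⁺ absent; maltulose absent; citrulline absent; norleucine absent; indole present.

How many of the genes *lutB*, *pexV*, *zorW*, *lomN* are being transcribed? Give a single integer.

1

Diaminopimelate is absent, so NolQ is active.
cAMP is present, so DovR is inactive.
Required activator DovR is absent, so *rudW* is not transcribed.
So RudW is not produced.
Norleucine is absent, so QuvV is inactive.
Required activator RudW is absent, so *lutB* is not transcribed.
→ *lutB* is OFF.
Mn²⁺ is absent, so PurA is inactive.
c-di-GMP is absent, so FenX is active.
With repressor FenX bound, *pexV* is not transcribed.
→ *pexV* is OFF.
Citrulline is absent, so HolU is inactive.
Indole is present, so MibZ is active.
With repressor MibZ bound, *zorW* is not transcribed.
→ *zorW* is OFF.
Homoserine is absent, so HolS is active.
Maltulose is absent, so UlmB is inactive.
With repressor HolS bound, *bexE* is not transcribed.
So BexE is not produced.
Xylulose is present, so FenS is active.
With repressor FenS bound, *dovV* is not transcribed.
So DovV is not produced.
With no repressor bound, *lomN* is transcribed.
→ *lomN* is ON.
1 of the 4 genes is transcribed.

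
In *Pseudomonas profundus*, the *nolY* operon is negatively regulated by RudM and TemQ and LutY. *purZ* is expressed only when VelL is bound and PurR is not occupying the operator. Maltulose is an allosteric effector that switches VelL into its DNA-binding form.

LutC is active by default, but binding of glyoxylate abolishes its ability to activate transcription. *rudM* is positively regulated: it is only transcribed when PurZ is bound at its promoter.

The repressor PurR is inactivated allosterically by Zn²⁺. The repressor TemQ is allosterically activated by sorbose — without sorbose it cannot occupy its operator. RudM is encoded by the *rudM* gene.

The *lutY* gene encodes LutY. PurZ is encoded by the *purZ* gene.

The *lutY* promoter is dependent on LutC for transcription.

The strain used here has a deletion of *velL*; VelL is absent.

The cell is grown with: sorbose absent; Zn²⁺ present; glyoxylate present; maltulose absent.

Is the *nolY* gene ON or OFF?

ON

Zn²⁺ is present, so PurR is inactive.
VelL is non-functional in this strain, so it has no effect.
Required activator VelL is absent, so *purZ* is not transcribed.
So PurZ is not produced.
Required activator PurZ is absent, so *rudM* is not transcribed.
So RudM is not produced.
Sorbose is absent, so TemQ is inactive.
Glyoxylate is present, so LutC is inactive.
Required activator LutC is absent, so *lutY* is not transcribed.
So LutY is not produced.
With no repressor bound, *nolY* is transcribed.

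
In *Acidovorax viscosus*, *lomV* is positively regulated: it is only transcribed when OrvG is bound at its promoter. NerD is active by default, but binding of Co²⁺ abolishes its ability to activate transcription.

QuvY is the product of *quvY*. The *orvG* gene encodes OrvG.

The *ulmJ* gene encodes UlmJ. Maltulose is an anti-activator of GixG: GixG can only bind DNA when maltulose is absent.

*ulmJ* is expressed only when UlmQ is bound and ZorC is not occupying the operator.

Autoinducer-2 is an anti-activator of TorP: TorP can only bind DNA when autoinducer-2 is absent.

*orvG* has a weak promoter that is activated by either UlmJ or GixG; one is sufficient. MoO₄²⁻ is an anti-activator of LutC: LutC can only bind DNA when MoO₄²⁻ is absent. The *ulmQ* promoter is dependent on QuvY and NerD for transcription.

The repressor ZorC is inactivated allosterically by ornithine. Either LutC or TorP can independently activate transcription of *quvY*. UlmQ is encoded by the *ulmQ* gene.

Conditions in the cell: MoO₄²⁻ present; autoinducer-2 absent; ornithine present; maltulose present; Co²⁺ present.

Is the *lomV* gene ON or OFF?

OFF

MoO₄²⁻ is present, so LutC is inactive.
Autoinducer-2 is absent, so TorP is active.
Activator TorP is present, so *quvY* is transcribed.
So QuvY is produced and active.
Co²⁺ is present, so NerD is inactive.
Required activator NerD is absent, so *ulmQ* is not transcribed.
So UlmQ is not produced.
Ornithine is present, so ZorC is inactive.
Required activator UlmQ is absent, so *ulmJ* is not transcribed.
So UlmJ is not produced.
Maltulose is present, so GixG is inactive.
No activator is available at the *orvG* promoter, so *orvG* is not transcribed.
So OrvG is not produced.
Required activator OrvG is absent, so *lomV* is not transcribed.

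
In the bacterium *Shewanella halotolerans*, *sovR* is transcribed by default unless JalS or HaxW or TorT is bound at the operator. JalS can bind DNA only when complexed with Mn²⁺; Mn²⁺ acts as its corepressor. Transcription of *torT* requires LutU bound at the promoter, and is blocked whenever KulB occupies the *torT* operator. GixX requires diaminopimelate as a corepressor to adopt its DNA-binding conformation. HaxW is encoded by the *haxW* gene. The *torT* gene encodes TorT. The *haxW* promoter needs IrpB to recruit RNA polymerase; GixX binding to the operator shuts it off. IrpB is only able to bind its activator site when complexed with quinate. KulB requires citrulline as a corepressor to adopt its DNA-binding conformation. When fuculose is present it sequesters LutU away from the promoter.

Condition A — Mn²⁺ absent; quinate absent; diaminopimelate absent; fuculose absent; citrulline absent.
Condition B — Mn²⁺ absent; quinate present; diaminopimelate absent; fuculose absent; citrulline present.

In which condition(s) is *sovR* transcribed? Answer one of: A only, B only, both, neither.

Condition A:
Mn²⁺ is absent, so JalS is inactive.
Quinate is absent, so IrpB is inactive.
Diaminopimelate is absent, so GixX is inactive.
Required activator IrpB is absent, so *haxW* is not transcribed.
So HaxW is not produced.
Fuculose is absent, so LutU is active.
Citrulline is absent, so KulB is inactive.
No repressor is bound and LutU is active, so *torT* is transcribed.
So TorT is produced and active.
With repressor TorT bound, *sovR* is not transcribed.
→ *sovR* is OFF in A.
Condition B:
Mn²⁺ is absent, so JalS is inactive.
Quinate is present, so IrpB is active.
Diaminopimelate is absent, so GixX is inactive.
No repressor is bound and IrpB is active, so *haxW* is transcribed.
So HaxW is produced and active.
Fuculose is absent, so LutU is active.
Citrulline is present, so KulB is active.
With repressor KulB bound, *torT* is not transcribed.
So TorT is not produced.
With repressor HaxW bound, *sovR* is not transcribed.
→ *sovR* is OFF in B.

neither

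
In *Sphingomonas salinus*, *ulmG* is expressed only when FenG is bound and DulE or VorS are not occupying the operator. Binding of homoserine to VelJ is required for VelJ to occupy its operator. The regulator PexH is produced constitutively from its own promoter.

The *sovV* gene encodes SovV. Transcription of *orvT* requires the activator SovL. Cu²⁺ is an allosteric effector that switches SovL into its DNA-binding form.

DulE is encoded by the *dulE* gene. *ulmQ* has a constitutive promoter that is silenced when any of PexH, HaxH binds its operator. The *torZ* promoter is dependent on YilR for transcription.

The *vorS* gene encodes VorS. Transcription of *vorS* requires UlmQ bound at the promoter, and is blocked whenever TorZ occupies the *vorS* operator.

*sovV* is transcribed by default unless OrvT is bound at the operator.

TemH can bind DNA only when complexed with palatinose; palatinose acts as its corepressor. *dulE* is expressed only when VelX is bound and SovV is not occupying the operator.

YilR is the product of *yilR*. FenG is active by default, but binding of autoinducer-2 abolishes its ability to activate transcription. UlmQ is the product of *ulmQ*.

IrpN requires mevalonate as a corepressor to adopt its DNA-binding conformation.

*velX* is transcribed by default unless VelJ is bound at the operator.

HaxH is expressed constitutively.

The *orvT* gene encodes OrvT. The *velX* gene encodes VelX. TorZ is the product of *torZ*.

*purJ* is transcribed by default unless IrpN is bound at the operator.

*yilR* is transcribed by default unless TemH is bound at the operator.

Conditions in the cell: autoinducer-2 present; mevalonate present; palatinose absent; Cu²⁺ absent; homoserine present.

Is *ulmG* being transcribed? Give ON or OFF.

Autoinducer-2 is present, so FenG is inactive.
Cu²⁺ is absent, so SovL is inactive.
Required activator SovL is absent, so *orvT* is not transcribed.
So OrvT is not produced.
With no repressor bound, *sovV* is transcribed.
So SovV is produced and active.
Homoserine is present, so VelJ is active.
With repressor VelJ bound, *velX* is not transcribed.
So VelX is not produced.
With repressor SovV bound, *dulE* is not transcribed.
So DulE is not produced.
Palatinose is absent, so TemH is inactive.
With no repressor bound, *yilR* is transcribed.
So YilR is produced and active.
No repressor is bound and YilR is active, so *torZ* is transcribed.
So TorZ is produced and active.
PexH is produced constitutively and is active.
HaxH is produced constitutively and is active.
With repressor PexH bound, *ulmQ* is not transcribed.
So UlmQ is not produced.
With repressor TorZ bound, *vorS* is not transcribed.
So VorS is not produced.
Required activator FenG is absent, so *ulmG* is not transcribed.

OFF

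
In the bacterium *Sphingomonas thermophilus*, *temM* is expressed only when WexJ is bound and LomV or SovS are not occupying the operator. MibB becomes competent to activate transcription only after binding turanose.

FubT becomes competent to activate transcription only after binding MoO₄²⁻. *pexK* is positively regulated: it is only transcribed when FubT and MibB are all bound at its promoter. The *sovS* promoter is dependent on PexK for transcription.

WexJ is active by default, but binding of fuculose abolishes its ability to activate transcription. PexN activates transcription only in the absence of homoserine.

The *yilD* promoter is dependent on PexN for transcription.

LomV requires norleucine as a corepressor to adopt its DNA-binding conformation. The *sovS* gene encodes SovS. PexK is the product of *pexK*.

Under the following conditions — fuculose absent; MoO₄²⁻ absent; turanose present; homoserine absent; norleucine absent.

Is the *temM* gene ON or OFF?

ON

Norleucine is absent, so LomV is inactive.
Fuculose is absent, so WexJ is active.
MoO₄²⁻ is absent, so FubT is inactive.
Turanose is present, so MibB is active.
Required activator FubT is absent, so *pexK* is not transcribed.
So PexK is not produced.
Required activator PexK is absent, so *sovS* is not transcribed.
So SovS is not produced.
No repressor is bound and WexJ is active, so *temM* is transcribed.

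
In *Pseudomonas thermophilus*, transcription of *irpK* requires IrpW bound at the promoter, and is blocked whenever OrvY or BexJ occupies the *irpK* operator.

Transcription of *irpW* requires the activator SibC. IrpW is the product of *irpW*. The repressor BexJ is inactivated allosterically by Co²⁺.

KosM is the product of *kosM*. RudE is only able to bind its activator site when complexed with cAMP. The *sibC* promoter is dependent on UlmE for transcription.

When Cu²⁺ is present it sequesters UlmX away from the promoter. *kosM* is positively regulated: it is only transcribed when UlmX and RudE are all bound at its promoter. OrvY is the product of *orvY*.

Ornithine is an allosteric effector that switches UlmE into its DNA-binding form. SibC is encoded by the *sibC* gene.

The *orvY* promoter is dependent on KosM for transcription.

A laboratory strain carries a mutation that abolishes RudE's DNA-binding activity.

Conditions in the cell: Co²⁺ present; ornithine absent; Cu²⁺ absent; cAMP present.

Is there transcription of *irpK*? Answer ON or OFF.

Ornithine is absent, so UlmE is inactive.
Required activator UlmE is absent, so *sibC* is not transcribed.
So SibC is not produced.
Required activator SibC is absent, so *irpW* is not transcribed.
So IrpW is not produced.
Cu²⁺ is absent, so UlmX is active.
RudE is non-functional in this strain, so it has no effect.
Required activator RudE is absent, so *kosM* is not transcribed.
So KosM is not produced.
Required activator KosM is absent, so *orvY* is not transcribed.
So OrvY is not produced.
Co²⁺ is present, so BexJ is inactive.
Required activator IrpW is absent, so *irpK* is not transcribed.

OFF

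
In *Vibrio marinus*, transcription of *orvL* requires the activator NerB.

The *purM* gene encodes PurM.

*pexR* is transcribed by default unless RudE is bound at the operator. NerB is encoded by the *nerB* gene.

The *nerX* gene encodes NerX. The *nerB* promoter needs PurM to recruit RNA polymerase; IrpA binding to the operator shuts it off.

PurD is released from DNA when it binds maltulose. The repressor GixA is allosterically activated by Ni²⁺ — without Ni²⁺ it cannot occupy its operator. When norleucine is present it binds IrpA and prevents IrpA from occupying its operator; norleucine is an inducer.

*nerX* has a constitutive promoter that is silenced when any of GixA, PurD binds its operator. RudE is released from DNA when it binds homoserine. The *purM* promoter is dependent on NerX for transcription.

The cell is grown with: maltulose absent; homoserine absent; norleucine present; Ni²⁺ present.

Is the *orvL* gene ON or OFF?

Ni²⁺ is present, so GixA is active.
Maltulose is absent, so PurD is active.
With repressor GixA bound, *nerX* is not transcribed.
So NerX is not produced.
Required activator NerX is absent, so *purM* is not transcribed.
So PurM is not produced.
Norleucine is present, so IrpA is inactive.
Required activator PurM is absent, so *nerB* is not transcribed.
So NerB is not produced.
Required activator NerB is absent, so *orvL* is not transcribed.

OFF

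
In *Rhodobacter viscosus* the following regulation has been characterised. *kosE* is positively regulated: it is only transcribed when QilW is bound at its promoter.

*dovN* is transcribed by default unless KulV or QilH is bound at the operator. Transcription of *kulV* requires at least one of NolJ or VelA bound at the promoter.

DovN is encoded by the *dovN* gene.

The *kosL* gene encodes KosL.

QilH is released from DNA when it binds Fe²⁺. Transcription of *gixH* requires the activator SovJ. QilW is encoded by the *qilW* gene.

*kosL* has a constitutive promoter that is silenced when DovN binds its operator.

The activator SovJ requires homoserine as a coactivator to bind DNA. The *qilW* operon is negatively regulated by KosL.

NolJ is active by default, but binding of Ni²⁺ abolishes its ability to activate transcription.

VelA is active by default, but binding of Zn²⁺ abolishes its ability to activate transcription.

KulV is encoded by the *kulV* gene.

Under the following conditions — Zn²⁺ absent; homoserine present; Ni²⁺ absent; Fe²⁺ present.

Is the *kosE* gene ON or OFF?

Ni²⁺ is absent, so NolJ is active.
Zn²⁺ is absent, so VelA is active.
Activator NolJ is present, so *kulV* is transcribed.
So KulV is produced and active.
Fe²⁺ is present, so QilH is inactive.
With repressor KulV bound, *dovN* is not transcribed.
So DovN is not produced.
With no repressor bound, *kosL* is transcribed.
So KosL is produced and active.
With repressor KosL bound, *qilW* is not transcribed.
So QilW is not produced.
Required activator QilW is absent, so *kosE* is not transcribed.

OFF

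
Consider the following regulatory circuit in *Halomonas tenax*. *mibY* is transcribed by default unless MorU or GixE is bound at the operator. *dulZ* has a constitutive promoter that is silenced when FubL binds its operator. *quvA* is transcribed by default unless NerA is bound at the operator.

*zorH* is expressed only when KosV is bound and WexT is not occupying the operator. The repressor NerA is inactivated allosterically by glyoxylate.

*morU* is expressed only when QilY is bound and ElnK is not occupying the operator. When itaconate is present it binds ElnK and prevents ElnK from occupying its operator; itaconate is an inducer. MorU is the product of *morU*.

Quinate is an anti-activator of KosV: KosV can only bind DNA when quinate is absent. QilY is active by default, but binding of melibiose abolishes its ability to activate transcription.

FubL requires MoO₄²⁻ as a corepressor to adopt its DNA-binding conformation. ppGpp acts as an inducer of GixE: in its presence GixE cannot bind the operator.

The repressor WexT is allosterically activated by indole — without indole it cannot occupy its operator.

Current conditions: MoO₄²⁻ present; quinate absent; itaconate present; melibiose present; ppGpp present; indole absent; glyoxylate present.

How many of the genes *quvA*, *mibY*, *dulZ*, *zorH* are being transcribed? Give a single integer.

Glyoxylate is present, so NerA is inactive.
With no repressor bound, *quvA* is transcribed.
→ *quvA* is ON.
Itaconate is present, so ElnK is inactive.
Melibiose is present, so QilY is inactive.
Required activator QilY is absent, so *morU* is not transcribed.
So MorU is not produced.
ppGpp is present, so GixE is inactive.
With no repressor bound, *mibY* is transcribed.
→ *mibY* is ON.
MoO₄²⁻ is present, so FubL is active.
With repressor FubL bound, *dulZ* is not transcribed.
→ *dulZ* is OFF.
Indole is absent, so WexT is inactive.
Quinate is absent, so KosV is active.
No repressor is bound and KosV is active, so *zorH* is transcribed.
→ *zorH* is ON.
3 of the 4 genes are transcribed.

3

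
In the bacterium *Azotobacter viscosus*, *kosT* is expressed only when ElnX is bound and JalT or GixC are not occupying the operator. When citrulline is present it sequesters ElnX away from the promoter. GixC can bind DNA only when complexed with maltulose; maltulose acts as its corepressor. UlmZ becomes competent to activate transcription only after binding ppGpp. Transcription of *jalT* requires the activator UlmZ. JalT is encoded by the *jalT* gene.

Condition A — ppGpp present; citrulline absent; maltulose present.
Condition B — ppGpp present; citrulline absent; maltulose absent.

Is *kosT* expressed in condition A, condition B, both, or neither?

Condition A:
ppGpp is present, so UlmZ is active.
No repressor is bound and UlmZ is active, so *jalT* is transcribed.
So JalT is produced and active.
Citrulline is absent, so ElnX is active.
Maltulose is present, so GixC is active.
With repressor JalT bound, *kosT* is not transcribed.
→ *kosT* is OFF in A.
Condition B:
ppGpp is present, so UlmZ is active.
No repressor is bound and UlmZ is active, so *jalT* is transcribed.
So JalT is produced and active.
Citrulline is absent, so ElnX is active.
Maltulose is absent, so GixC is inactive.
With repressor JalT bound, *kosT* is not transcribed.
→ *kosT* is OFF in B.

neither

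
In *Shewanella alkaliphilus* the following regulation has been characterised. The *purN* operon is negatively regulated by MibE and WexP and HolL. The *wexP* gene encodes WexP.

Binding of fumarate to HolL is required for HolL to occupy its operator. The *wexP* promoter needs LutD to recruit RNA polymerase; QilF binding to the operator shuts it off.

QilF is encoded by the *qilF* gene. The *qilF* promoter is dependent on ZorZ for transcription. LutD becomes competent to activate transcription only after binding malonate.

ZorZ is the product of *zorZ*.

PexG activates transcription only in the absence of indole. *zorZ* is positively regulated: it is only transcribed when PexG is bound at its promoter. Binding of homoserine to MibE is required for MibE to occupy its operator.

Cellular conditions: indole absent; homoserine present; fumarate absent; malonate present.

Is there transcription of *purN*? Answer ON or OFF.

OFF

Homoserine is present, so MibE is active.
Indole is absent, so PexG is active.
No repressor is bound and PexG is active, so *zorZ* is transcribed.
So ZorZ is produced and active.
No repressor is bound and ZorZ is active, so *qilF* is transcribed.
So QilF is produced and active.
Malonate is present, so LutD is active.
With repressor QilF bound, *wexP* is not transcribed.
So WexP is not produced.
Fumarate is absent, so HolL is inactive.
With repressor MibE bound, *purN* is not transcribed.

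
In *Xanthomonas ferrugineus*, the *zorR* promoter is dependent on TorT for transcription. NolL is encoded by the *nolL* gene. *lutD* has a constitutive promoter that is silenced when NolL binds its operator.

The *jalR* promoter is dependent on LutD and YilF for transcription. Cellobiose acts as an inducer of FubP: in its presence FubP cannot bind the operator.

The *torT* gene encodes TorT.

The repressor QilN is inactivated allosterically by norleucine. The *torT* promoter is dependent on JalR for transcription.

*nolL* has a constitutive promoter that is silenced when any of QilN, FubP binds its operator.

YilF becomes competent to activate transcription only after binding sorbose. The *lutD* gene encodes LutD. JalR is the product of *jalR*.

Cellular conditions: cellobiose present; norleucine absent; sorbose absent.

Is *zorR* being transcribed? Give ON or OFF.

OFF

Norleucine is absent, so QilN is active.
Cellobiose is present, so FubP is inactive.
With repressor QilN bound, *nolL* is not transcribed.
So NolL is not produced.
With no repressor bound, *lutD* is transcribed.
So LutD is produced and active.
Sorbose is absent, so YilF is inactive.
Required activator YilF is absent, so *jalR* is not transcribed.
So JalR is not produced.
Required activator JalR is absent, so *torT* is not transcribed.
So TorT is not produced.
Required activator TorT is absent, so *zorR* is not transcribed.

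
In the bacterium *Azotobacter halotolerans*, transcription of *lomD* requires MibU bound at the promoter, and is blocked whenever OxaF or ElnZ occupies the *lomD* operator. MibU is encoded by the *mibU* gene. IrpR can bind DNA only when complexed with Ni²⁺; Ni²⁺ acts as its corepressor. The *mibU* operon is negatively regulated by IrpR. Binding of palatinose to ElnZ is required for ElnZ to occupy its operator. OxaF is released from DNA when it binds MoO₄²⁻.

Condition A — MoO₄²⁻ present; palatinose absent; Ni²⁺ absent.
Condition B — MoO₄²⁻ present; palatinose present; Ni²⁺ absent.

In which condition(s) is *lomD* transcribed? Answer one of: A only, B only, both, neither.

Condition A:
MoO₄²⁻ is present, so OxaF is inactive.
Palatinose is absent, so ElnZ is inactive.
Ni²⁺ is absent, so IrpR is inactive.
With no repressor bound, *mibU* is transcribed.
So MibU is produced and active.
No repressor is bound and MibU is active, so *lomD* is transcribed.
→ *lomD* is ON in A.
Condition B:
MoO₄²⁻ is present, so OxaF is inactive.
Palatinose is present, so ElnZ is active.
Ni²⁺ is absent, so IrpR is inactive.
With no repressor bound, *mibU* is transcribed.
So MibU is produced and active.
With repressor ElnZ bound, *lomD* is not transcribed.
→ *lomD* is OFF in B.

A only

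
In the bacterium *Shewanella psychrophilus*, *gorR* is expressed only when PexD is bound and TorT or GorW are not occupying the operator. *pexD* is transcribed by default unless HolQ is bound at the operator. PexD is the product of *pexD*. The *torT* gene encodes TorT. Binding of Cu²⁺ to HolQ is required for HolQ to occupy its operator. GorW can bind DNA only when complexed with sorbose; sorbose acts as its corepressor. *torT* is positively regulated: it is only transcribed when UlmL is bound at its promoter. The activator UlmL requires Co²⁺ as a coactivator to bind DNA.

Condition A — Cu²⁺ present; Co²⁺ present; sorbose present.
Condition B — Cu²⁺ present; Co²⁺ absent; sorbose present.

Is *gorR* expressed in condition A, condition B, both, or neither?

neither

Condition A:
Cu²⁺ is present, so HolQ is active.
With repressor HolQ bound, *pexD* is not transcribed.
So PexD is not produced.
Co²⁺ is present, so UlmL is active.
No repressor is bound and UlmL is active, so *torT* is transcribed.
So TorT is produced and active.
Sorbose is present, so GorW is active.
With repressor TorT bound, *gorR* is not transcribed.
→ *gorR* is OFF in A.
Condition B:
Cu²⁺ is present, so HolQ is active.
With repressor HolQ bound, *pexD* is not transcribed.
So PexD is not produced.
Co²⁺ is absent, so UlmL is inactive.
Required activator UlmL is absent, so *torT* is not transcribed.
So TorT is not produced.
Sorbose is present, so GorW is active.
With repressor GorW bound, *gorR* is not transcribed.
→ *gorR* is OFF in B.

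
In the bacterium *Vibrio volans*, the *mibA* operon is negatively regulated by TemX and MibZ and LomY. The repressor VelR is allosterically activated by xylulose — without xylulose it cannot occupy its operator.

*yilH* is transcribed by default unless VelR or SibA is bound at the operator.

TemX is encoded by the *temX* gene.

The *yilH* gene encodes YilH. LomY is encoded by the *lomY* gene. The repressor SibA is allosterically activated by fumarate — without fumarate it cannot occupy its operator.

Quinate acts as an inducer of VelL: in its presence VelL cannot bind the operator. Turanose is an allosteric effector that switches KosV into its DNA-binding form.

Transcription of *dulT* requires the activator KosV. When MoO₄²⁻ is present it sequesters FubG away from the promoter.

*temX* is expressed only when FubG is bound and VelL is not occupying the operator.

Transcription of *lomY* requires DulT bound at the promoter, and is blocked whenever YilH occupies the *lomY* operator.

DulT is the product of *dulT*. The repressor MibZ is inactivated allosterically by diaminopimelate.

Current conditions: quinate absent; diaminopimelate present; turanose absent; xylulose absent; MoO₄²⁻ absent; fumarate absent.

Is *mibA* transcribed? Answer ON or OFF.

ON

Quinate is absent, so VelL is active.
MoO₄²⁻ is absent, so FubG is active.
With repressor VelL bound, *temX* is not transcribed.
So TemX is not produced.
Diaminopimelate is present, so MibZ is inactive.
Turanose is absent, so KosV is inactive.
Required activator KosV is absent, so *dulT* is not transcribed.
So DulT is not produced.
Xylulose is absent, so VelR is inactive.
Fumarate is absent, so SibA is inactive.
With no repressor bound, *yilH* is transcribed.
So YilH is produced and active.
With repressor YilH bound, *lomY* is not transcribed.
So LomY is not produced.
With no repressor bound, *mibA* is transcribed.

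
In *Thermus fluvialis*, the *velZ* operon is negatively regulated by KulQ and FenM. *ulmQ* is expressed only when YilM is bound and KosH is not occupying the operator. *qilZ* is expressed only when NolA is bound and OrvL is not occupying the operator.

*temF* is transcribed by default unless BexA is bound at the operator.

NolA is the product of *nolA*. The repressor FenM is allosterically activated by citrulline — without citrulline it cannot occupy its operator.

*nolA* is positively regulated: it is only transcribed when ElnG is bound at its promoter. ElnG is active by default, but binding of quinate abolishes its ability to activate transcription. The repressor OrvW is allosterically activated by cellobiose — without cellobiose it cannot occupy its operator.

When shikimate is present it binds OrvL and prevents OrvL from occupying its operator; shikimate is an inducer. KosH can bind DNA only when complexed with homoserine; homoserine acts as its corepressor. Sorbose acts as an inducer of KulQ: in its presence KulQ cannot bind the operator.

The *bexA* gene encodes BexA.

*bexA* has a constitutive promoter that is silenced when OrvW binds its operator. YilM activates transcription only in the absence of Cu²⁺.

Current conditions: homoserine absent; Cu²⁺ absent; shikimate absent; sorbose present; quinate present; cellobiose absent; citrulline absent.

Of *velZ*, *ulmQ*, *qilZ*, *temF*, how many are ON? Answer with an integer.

Sorbose is present, so KulQ is inactive.
Citrulline is absent, so FenM is inactive.
With no repressor bound, *velZ* is transcribed.
→ *velZ* is ON.
Cu²⁺ is absent, so YilM is active.
Homoserine is absent, so KosH is inactive.
No repressor is bound and YilM is active, so *ulmQ* is transcribed.
→ *ulmQ* is ON.
Quinate is present, so ElnG is inactive.
Required activator ElnG is absent, so *nolA* is not transcribed.
So NolA is not produced.
Shikimate is absent, so OrvL is active.
With repressor OrvL bound, *qilZ* is not transcribed.
→ *qilZ* is OFF.
Cellobiose is absent, so OrvW is inactive.
With no repressor bound, *bexA* is transcribed.
So BexA is produced and active.
With repressor BexA bound, *temF* is not transcribed.
→ *temF* is OFF.
2 of the 4 genes are transcribed.

2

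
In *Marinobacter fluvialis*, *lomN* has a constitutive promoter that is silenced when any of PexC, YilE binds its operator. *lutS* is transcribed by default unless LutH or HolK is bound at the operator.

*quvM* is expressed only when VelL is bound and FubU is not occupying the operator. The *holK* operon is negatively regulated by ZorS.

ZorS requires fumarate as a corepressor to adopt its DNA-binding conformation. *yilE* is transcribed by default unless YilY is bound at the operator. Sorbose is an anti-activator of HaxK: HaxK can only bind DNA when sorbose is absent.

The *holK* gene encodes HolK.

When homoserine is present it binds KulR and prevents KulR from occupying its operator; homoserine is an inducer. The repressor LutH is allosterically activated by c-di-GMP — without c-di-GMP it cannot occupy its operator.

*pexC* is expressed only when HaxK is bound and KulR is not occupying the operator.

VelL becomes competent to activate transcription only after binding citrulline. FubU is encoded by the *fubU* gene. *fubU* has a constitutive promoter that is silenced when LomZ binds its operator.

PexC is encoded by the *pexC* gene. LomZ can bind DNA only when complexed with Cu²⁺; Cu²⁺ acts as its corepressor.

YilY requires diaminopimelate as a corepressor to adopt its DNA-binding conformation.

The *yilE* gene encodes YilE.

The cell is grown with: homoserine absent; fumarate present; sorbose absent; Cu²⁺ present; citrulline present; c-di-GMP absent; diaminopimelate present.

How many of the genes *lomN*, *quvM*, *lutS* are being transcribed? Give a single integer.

Sorbose is absent, so HaxK is active.
Homoserine is absent, so KulR is active.
With repressor KulR bound, *pexC* is not transcribed.
So PexC is not produced.
Diaminopimelate is present, so YilY is active.
With repressor YilY bound, *yilE* is not transcribed.
So YilE is not produced.
With no repressor bound, *lomN* is transcribed.
→ *lomN* is ON.
Citrulline is present, so VelL is active.
Cu²⁺ is present, so LomZ is active.
With repressor LomZ bound, *fubU* is not transcribed.
So FubU is not produced.
No repressor is bound and VelL is active, so *quvM* is transcribed.
→ *quvM* is ON.
c-di-GMP is absent, so LutH is inactive.
Fumarate is present, so ZorS is active.
With repressor ZorS bound, *holK* is not transcribed.
So HolK is not produced.
With no repressor bound, *lutS* is transcribed.
→ *lutS* is ON.
3 of the 3 genes are transcribed.

3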